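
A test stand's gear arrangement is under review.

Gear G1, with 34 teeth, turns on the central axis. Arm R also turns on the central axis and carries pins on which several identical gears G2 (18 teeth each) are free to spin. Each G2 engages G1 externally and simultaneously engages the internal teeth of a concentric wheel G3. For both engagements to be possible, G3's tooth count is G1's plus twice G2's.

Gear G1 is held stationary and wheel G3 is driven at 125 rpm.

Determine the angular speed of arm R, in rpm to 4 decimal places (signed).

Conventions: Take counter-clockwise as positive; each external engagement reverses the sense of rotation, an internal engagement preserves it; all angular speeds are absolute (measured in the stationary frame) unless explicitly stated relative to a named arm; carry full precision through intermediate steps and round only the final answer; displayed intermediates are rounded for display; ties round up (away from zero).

+84.1346 rpm

topology: planetary set — G1 34T / G2 18T / G3 70T, arm = carrier (Willis)
normalise by the input: solve with ω_ring = 1, then scale by 125 rpm
ring teeth: 34 + 2·18 = 70
34(ω_sun−ω_arm) = −70(ω_ring−ω_arm),  ω_sun = 0, ω_ring = 1
34(0−ω_arm) = −70(1−ω_arm)  ⇒  104·ω_arm = 70  ⇒  ω_arm = 35/52
scale: ω_arm = 35/52 × 125 rpm = +84.1346 rpm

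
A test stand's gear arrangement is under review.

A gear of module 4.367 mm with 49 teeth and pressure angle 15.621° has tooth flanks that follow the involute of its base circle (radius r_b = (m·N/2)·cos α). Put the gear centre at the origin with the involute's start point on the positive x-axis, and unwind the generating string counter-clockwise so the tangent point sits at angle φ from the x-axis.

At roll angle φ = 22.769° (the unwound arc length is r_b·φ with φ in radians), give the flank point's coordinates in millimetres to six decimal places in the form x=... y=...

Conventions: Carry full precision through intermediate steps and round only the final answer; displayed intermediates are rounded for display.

single-mesh involute tooth geometry (49T wheel at module 4.367)
pitch radius r_p = m·N/2 = 4.367·49/2 = 106.991500
base radius r_b = r_p·cos α = 106.991500·cos 15.621° = 103.039655
roll angle φ = 22.769° = 0.39739402 rad
x = r_b·(cos φ + φ·sin φ) = 110.857359
y = r_b·(sin φ − φ·cos φ) = 2.121647

x=110.857359 y=2.121647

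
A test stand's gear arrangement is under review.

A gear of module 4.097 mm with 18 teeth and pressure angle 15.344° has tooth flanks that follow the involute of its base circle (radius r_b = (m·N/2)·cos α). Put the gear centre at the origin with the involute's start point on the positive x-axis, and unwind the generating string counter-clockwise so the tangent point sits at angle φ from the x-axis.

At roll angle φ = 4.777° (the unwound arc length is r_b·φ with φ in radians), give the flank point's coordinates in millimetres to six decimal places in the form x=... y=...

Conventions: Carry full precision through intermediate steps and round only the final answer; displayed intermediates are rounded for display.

x=35.682018 y=0.006865

single-mesh involute tooth geometry (18T wheel at module 4.097)
pitch radius r_p = m·N/2 = 4.097·18/2 = 36.873000
base radius r_b = r_p·cos α = 36.873000·cos 15.344° = 35.558643
roll angle φ = 4.777° = 0.08337438 rad
x = r_b·(cos φ + φ·sin φ) = 35.682018
y = r_b·(sin φ − φ·cos φ) = 0.006865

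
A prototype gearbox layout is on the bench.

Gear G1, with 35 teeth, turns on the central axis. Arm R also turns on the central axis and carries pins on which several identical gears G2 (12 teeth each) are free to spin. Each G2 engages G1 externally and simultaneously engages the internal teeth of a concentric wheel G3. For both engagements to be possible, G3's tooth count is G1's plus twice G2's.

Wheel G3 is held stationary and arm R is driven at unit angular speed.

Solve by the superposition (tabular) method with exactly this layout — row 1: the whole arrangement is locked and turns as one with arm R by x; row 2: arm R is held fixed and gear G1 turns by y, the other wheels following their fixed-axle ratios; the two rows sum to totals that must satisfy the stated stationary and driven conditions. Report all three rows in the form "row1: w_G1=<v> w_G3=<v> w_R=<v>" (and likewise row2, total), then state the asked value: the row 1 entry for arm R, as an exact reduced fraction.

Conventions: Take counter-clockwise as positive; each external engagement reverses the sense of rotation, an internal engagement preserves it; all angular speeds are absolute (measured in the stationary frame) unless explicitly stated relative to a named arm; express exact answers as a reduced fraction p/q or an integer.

row1: w_G1=1 w_G3=1 w_R=1
row2: w_G1=59/35 w_G3=-1 w_R=0
total: w_G1=94/35 w_G3=0 w_R=1
asked value: 1

planetary set (35T centre, 12T on arm, 59T internal) — Willis relation
row 1 (train locked, turned with arm): all members turn x
superposition row 2 [arm held]: sun y, ring −(35/59)·y, arm 0
boundary: total ω_ring = x − (35/59)·y = 0 and total ω_arm = x = 1  ⇒  y = 59/35, x = 1
row 2 ring = −(35/59)·59/35 = -1
totals (row 1 + row 2): sun 1 + 59/35 = 94/35, ring 1 + (-1) = 0, arm 1 + 0 = 1
asked cell (row1, arm) = 1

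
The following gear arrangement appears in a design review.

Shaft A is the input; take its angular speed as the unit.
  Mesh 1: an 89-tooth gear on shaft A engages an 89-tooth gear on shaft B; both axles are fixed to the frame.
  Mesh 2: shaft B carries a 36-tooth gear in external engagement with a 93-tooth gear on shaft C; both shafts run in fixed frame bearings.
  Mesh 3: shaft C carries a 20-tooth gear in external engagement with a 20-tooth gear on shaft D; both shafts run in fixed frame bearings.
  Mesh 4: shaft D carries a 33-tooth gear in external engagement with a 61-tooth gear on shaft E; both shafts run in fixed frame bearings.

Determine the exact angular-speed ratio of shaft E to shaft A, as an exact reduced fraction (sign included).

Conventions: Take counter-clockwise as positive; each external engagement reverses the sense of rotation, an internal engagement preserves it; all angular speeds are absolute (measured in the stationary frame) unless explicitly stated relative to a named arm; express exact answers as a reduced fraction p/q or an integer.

class = fixed-axis compound train [4 meshes; 4 ratios multiply, 4 sense flips]
mesh 1 [89T→89T]: running ratio 1, sense −
mesh 2 [36T→93T]: running ratio 12/31, sense +
mesh 3 [20T→20T]: running ratio 12/31, sense −
mesh 4 [33T→61T]: running ratio 396/1891, sense +
ω_out/ω_in = 396/1891

396/1891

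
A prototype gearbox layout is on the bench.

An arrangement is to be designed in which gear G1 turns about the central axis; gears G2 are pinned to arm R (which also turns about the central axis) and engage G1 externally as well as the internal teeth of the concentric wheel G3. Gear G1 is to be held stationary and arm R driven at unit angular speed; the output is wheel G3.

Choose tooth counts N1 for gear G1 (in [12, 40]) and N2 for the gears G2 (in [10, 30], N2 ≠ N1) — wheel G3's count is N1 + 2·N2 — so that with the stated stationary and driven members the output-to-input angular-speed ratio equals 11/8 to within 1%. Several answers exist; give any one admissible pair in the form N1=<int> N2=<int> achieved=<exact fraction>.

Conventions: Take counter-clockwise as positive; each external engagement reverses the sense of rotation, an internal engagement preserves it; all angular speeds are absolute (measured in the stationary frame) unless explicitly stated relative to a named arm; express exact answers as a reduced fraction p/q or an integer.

N1=12 N2=10 achieved=11/8

design class (target 11/8): planetary set
Willis with ω_sun = 0: ω_ring/ω_arm = (N1+N3)/N3; set equal to 11/8  ⇒  N3/N1 = 1/(11/8 − 1) = 8/3
N3 = N1 + 2·N2  ⇒  N2/N1 = (N3/N1 − 1)/2 = (8/3 − 1)/2 = 5/6
smallest multiple with N1 ≥ 12 and N2 ≥ 10: k = 2  ⇒  N1 = 2·6 = 12, N2 = 2·5 = 10 (N1 ≤ 40, N2 ≤ 30, N2 ≠ N1 ✓), N3 = 12 + 2·10 = 32
check: (N1+N3)/N3 with N1 = 12, N3 = 32 gives 11/8; |achieved − target| = 0 ≤ 11/800 ✓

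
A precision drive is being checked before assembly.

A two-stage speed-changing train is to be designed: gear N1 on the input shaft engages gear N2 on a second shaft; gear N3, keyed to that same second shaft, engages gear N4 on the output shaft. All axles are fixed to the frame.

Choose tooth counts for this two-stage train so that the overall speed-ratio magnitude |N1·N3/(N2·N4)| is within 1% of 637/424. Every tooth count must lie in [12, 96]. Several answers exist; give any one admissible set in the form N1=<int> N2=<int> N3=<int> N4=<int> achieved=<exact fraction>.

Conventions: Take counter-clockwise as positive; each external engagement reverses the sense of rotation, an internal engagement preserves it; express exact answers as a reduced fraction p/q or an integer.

class = fixed-axis compound train [2-stage, 637/424 wanted]
target = 637/424 in lowest terms: an exact hit needs N1·N3 = k·637 and N2·N4 = k·424 for one integer k, every count in [12, 96]; additionally prefer no 1:1 stage (N1 ≠ N2, N3 ≠ N4)
k = 1: no 1:1-free in-range split of k·637 and k·424 into factor pairs; take k = 2
k = 2: N1·N3 = 1274 = 14·91, N2·N4 = 848 = 16·53
achieved = 14·91/(16·53) = 637/424; |achieved − target| = 0 ≤ 637/42400 ✓

N1=14 N2=16 N3=91 N4=53 achieved=637/424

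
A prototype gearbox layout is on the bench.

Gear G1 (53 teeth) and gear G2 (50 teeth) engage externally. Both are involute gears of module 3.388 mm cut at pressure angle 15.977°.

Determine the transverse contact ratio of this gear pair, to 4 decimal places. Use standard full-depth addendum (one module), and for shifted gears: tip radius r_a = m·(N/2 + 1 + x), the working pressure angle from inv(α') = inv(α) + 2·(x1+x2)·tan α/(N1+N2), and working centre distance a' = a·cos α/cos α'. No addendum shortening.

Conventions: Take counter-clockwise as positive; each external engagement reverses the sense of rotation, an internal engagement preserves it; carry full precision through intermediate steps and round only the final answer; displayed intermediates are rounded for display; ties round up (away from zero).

single-mesh involute tooth geometry (53T engaging 50T at module 3.388)
base radii: r_b1 = 86.313925, r_b2 = 81.428231
tip radii: r_a1 = 93.170000, r_a2 = 88.088000
no profile shift: α' = α, a' = a
action lengths: √(r_a1²−r_b1²) = 35.079271, √(r_a2²−r_b2²) = 33.599687
base pitch p_b = π·m·cos α = 10.232573
CR = (35.079271 + 33.599687 − 174.482000·sin 15.97700°)/10.232573 = 2.018313
contact ratio ≈ 2.0183

2.0183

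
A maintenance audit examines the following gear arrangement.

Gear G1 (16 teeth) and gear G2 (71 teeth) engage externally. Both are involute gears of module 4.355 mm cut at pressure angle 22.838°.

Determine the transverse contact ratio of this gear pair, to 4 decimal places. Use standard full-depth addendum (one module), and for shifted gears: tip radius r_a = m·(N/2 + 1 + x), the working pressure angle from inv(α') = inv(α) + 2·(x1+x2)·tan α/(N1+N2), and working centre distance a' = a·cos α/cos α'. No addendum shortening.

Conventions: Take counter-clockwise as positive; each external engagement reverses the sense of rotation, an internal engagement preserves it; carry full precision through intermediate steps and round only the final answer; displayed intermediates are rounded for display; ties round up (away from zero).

1.5403

class = single-mesh tooth geometry [involute pair 16T × 71T, m = 4.355]
base radii: r_b1 = 32.108751, r_b2 = 142.482582
tip radii: r_a1 = 39.195000, r_a2 = 158.957500
no profile shift: α' = α, a' = a
action lengths: √(r_a1²−r_b1²) = 22.478348, √(r_a2²−r_b2²) = 70.471275
base pitch p_b = π·m·cos α = 12.609077
CR = (22.478348 + 70.471275 − 189.442500·sin 22.83800°)/12.609077 = 1.540310
contact ratio ≈ 1.5403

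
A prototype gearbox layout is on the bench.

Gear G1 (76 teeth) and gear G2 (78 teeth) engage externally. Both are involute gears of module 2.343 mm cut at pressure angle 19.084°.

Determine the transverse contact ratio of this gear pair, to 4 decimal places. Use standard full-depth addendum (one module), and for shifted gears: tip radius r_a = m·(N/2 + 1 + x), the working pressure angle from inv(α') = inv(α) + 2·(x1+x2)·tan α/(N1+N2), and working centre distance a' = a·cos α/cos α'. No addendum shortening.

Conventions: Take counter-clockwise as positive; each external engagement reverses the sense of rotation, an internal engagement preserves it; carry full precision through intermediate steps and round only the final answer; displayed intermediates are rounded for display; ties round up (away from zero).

single-mesh involute tooth geometry (76T engaging 78T at module 2.343)
base radii: r_b1 = 84.140714, r_b2 = 86.354943
tip radii: r_a1 = 91.377000, r_a2 = 93.720000
no profile shift: α' = α, a' = a
action lengths: √(r_a1²−r_b1²) = 35.638412, √(r_a2²−r_b2²) = 36.417883
base pitch p_b = π·m·cos α = 6.956207
CR = (35.638412 + 36.417883 − 180.411000·sin 19.08400°)/6.956207 = 1.878926
contact ratio ≈ 1.8789

1.8789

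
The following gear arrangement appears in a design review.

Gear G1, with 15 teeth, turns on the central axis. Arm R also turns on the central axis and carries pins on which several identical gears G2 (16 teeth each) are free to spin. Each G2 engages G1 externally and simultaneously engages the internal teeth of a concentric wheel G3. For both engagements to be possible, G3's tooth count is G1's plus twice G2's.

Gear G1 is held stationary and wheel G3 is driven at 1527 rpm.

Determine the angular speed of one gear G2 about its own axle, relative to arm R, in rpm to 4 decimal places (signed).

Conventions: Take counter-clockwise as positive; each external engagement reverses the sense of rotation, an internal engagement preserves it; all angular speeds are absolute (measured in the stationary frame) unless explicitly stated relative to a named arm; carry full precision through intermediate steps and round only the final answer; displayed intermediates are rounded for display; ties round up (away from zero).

class = planetary set [G3 = 15+2·16 = 47; Willis about the carrier]
normalise by the input: solve with ω_ring = 1, then scale by 1527 rpm
ring teeth: 15 + 2·16 = 47
15(ω_sun−ω_arm) = −47(ω_ring−ω_arm),  ω_sun = 0, ω_ring = 1
15(0−ω_arm) = −47(1−ω_arm)  ⇒  62·ω_arm = 47  ⇒  ω_arm = 47/62
sun–planet mesh: 15·(0−47/62) = −16·(ω_p−ω_arm)  ⇒  ω_p−ω_arm = 705/992
scale: ω_p−ω_arm = 705/992 × 1527 rpm = +1085.2167 rpm

+1085.2167 rpm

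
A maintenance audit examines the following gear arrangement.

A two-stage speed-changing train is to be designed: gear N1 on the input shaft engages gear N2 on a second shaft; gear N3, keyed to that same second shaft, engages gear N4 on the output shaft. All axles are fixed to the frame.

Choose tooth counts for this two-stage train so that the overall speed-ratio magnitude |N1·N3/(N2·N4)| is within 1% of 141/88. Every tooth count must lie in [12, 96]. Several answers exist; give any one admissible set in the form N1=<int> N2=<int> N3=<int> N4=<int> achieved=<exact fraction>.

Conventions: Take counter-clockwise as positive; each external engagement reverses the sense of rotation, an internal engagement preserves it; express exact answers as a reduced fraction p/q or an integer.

N1=12 N2=16 N3=47 N4=22 achieved=141/88

class = fixed-axis compound train [2-stage, 141/88 wanted]
target = 141/88 in lowest terms: an exact hit needs N1·N3 = k·141 and N2·N4 = k·88 for one integer k, every count in [12, 96]; additionally prefer no 1:1 stage (N1 ≠ N2, N3 ≠ N4)
k = 1…3: no 1:1-free in-range split of k·141 and k·88 into factor pairs; take k = 4
k = 4: N1·N3 = 564 = 12·47, N2·N4 = 352 = 16·22
achieved = 12·47/(16·22) = 141/88; |achieved − target| = 0 ≤ 141/8800 ✓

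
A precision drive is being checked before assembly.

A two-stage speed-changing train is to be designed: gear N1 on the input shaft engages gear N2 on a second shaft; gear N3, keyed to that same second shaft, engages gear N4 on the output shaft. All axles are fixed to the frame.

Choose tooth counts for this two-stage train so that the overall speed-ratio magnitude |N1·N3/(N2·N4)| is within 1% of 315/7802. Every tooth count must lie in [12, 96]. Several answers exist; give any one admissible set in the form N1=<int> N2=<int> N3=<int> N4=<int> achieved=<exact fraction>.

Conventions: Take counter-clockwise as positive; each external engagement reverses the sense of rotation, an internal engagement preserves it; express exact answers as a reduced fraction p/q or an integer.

N1=15 N2=83 N3=21 N4=94 achieved=315/7802

design class (target 315/7802): fixed-axis compound train
target = 315/7802 in lowest terms: an exact hit needs N1·N3 = k·315 and N2·N4 = k·7802 for one integer k, every count in [12, 96]; additionally prefer no 1:1 stage (N1 ≠ N2, N3 ≠ N4)
k = 1: N1·N3 = 315 = 15·21, N2·N4 = 7802 = 83·94
achieved = 15·21/(83·94) = 315/7802; |achieved − target| = 0 ≤ 63/156040 ✓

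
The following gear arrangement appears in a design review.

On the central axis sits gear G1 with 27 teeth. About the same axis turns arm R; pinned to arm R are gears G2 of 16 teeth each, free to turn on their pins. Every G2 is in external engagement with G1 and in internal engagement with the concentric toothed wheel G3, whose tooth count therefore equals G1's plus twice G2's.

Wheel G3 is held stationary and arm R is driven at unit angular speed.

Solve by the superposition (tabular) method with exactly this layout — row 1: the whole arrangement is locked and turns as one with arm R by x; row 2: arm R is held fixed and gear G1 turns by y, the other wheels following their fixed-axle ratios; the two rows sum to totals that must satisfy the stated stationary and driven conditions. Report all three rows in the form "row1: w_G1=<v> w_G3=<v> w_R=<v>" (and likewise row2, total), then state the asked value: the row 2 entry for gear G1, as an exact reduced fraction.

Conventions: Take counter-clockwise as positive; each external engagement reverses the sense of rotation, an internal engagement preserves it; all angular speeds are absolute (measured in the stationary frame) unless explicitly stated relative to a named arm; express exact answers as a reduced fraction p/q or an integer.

row1: w_G1=1 w_G3=1 w_R=1
row2: w_G1=59/27 w_G3=-1 w_R=0
total: w_G1=86/27 w_G3=0 w_R=1
asked value: 59/27

planetary set (27T centre, 16T on arm, 59T internal) — Willis relation
superposition row 1 [locked train]: every member turns x
row 2 (arm held, sun turns y): ω_ring = −(27/59)·y, ω_arm = 0
boundary: total ω_ring = x − (27/59)·y = 0 and total ω_arm = x = 1  ⇒  y = 59/27, x = 1
row 2 ring = −(27/59)·59/27 = -1
totals (row 1 + row 2): sun 1 + 59/27 = 86/27, ring 1 + (-1) = 0, arm 1 + 0 = 1
asked cell (row2, sun) = 59/27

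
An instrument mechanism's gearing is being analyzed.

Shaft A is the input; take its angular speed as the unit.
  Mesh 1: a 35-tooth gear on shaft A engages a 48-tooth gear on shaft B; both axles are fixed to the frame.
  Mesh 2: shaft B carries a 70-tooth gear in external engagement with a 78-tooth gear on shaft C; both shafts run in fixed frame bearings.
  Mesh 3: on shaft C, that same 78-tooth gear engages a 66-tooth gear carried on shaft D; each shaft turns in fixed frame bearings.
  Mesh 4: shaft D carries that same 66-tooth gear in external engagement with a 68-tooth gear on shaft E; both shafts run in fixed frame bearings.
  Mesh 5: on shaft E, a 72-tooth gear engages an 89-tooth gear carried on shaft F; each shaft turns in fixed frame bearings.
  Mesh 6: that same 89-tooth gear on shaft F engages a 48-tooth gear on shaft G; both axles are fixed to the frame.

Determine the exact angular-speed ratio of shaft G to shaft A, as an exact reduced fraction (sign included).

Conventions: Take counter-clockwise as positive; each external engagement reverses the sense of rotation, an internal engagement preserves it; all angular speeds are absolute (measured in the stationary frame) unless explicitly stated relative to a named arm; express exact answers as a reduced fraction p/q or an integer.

class = fixed-axis compound train [6 meshes; 6 ratios multiply, 6 sense flips]
mesh 1 [35T→48T]: running ratio 35/48, sense −
mesh 2 [70T→78T]: running ratio 1225/1872, sense +
mesh 3 [78T→66T]: running ratio 1225/1584, sense −
mesh 4 [66T→68T]: running ratio 1225/1632, sense +
mesh 5 [72T→89T]: running ratio 3675/6052, sense −
mesh 6 [89T→48T]: running ratio 1225/1088, sense +
ω_out/ω_in = 1225/1088

1225/1088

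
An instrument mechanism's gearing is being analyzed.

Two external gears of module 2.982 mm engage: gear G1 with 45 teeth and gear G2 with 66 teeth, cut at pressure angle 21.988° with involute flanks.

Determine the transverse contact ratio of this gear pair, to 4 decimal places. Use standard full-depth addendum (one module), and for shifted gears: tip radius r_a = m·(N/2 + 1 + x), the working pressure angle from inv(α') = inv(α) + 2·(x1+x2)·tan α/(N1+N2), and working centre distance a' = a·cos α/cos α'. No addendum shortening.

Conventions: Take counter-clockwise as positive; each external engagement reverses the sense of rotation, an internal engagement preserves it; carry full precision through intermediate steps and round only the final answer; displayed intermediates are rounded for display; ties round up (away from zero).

single-mesh involute tooth geometry (45T engaging 66T at module 2.982)
base radii: r_b1 = 62.214663, r_b2 = 91.248173
tip radii: r_a1 = 70.077000, r_a2 = 101.388000
no profile shift: α' = α, a' = a
action lengths: √(r_a1²−r_b1²) = 32.250916, √(r_a2²−r_b2²) = 44.196125
base pitch p_b = π·m·cos α = 8.686806
CR = (32.250916 + 44.196125 − 165.501000·sin 21.98800°)/8.686806 = 1.667059
contact ratio ≈ 1.6671

1.6671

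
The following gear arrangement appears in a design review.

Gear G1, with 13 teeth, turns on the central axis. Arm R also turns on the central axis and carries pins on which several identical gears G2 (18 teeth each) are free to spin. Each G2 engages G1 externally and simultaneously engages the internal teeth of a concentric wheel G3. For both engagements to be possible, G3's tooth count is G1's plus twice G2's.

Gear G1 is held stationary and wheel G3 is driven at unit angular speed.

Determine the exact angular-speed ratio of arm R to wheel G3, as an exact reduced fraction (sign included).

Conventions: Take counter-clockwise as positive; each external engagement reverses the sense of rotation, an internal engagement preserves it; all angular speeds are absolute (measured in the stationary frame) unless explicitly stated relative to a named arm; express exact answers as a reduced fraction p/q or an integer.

49/62

recognized (axles ride arm R): planetary set, 13/18/49 teeth
ring teeth: 13 + 2·18 = 49
13(ω_sun−ω_arm) = −49(ω_ring−ω_arm),  ω_sun = 0, ω_ring = 1
13(0−ω_arm) = −49(1−ω_arm)  ⇒  62·ω_arm = 49  ⇒  ω_arm = 49/62
ω_out/ω_in = 49/62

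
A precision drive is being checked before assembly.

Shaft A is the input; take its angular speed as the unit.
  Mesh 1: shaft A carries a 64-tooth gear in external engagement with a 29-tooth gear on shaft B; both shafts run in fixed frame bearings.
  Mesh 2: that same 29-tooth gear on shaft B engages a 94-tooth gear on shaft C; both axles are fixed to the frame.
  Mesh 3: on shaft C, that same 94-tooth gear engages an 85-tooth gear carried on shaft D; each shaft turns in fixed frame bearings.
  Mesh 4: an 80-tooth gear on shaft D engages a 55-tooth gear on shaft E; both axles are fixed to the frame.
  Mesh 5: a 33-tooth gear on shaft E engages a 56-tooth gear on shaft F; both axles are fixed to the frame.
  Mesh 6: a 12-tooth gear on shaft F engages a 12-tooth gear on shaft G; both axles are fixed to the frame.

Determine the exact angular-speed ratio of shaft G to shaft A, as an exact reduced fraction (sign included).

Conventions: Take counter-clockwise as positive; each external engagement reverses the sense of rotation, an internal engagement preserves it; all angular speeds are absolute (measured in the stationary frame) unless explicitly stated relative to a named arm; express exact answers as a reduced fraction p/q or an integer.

384/595

class = fixed-axis compound train [6 meshes; 6 ratios multiply, 6 sense flips]
mesh 1 [64T→29T]: running ratio 64/29, sense −
mesh 2 [29T→94T]: running ratio 32/47, sense +
mesh 3 [94T→85T]: running ratio 64/85, sense −
mesh 4 [80T→55T]: running ratio 1024/935, sense +
mesh 5 [33T→56T]: running ratio 384/595, sense −
mesh 6 [12T→12T]: running ratio 384/595, sense +
ω_out/ω_in = 384/595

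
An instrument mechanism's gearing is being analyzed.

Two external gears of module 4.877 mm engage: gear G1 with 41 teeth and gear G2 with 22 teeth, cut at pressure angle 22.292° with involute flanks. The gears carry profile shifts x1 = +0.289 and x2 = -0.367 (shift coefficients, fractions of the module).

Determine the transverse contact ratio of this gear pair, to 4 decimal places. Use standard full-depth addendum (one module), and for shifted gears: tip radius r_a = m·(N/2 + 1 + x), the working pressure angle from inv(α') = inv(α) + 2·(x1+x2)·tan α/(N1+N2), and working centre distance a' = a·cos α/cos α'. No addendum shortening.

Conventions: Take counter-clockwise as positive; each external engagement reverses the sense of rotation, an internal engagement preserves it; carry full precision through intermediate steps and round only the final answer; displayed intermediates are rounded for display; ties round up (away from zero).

1.5881

topology: single-mesh involute geometry — m = 4.877, 41T/22T pair
base radii: r_b1 = 92.506376, r_b2 = 49.637568
tip radii: r_a1 = 106.264953, r_a2 = 56.734141
inv(α') = inv(22.292°) + 2·(+0.289-0.367)·tan α/(41+22) = 0.01988283  ⇒  α' = 21.93981°
a' = a·cos α / cos α' = 153.6255·cos 22.292°/cos 21.93981° = 153.242228
action lengths: √(r_a1²−r_b1²) = 52.295417, √(r_a2²−r_b2²) = 27.474982
base pitch p_b = π·m·cos α = 14.176456
CR = (52.295417 + 27.474982 − 153.242228·sin 21.93981°)/14.176456 = 1.588136
contact ratio ≈ 1.5881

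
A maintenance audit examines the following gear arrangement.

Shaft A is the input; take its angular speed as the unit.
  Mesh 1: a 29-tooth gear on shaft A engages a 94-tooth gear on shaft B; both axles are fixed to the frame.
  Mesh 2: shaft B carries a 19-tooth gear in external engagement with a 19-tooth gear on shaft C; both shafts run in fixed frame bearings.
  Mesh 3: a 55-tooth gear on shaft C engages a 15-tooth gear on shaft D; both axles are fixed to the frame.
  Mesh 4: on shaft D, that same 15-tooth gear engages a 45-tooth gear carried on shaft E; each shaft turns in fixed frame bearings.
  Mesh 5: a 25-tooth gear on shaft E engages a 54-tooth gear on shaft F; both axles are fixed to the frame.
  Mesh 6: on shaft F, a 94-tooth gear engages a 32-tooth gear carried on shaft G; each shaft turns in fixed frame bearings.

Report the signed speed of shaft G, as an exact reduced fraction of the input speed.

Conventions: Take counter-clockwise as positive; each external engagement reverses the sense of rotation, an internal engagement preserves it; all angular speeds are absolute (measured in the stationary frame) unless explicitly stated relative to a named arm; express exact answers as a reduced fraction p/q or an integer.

6-mesh fixed-axis compound train (all bearings frame-fixed)
mesh 1 [29T→94T]: |ω|/ω_in = 1×29/94 = 29/94, sense flips to −
mesh 2 [19T→19T]: |ω|/ω_in = (29/94)×19/19 = 29/94, sense flips to +
mesh 3 [55T→15T]: |ω|/ω_in = (29/94)×55/15 = 319/282, sense flips to −
mesh 4 [15T→45T]: |ω|/ω_in = (319/282)×15/45 = 319/846, sense flips to +
mesh 5 [25T→54T]: |ω|/ω_in = (319/846)×25/54 = 7975/45684, sense flips to −
mesh 6 [94T→32T]: |ω|/ω_in = (7975/45684)×94/32 = 7975/15552, sense flips to +
signed output speed (× input speed) = 7975/15552

7975/15552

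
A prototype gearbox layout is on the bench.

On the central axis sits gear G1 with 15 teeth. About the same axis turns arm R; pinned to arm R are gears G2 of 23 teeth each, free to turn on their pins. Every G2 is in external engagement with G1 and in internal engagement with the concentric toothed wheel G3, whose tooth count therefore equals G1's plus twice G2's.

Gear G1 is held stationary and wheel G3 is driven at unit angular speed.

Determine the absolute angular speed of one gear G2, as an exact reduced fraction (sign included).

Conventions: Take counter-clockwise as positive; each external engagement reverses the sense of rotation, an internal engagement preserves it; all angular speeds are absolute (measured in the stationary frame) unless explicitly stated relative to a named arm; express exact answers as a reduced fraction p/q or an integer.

61/46

class = planetary set [G3 = 15+2·23 = 61; Willis about the carrier]
ring teeth: 15 + 2·23 = 61
15(ω_sun−ω_arm) = −61(ω_ring−ω_arm),  ω_sun = 0, ω_ring = 1
15(0−ω_arm) = −61(1−ω_arm)  ⇒  76·ω_arm = 61  ⇒  ω_arm = 61/76
sun–planet mesh: 15·(0−61/76) = −23·(ω_p−ω_arm)  ⇒  ω_p−ω_arm = 915/1748
ω_p = 61/76 + 915/1748 = 61/46
exact speed ratio = 61/46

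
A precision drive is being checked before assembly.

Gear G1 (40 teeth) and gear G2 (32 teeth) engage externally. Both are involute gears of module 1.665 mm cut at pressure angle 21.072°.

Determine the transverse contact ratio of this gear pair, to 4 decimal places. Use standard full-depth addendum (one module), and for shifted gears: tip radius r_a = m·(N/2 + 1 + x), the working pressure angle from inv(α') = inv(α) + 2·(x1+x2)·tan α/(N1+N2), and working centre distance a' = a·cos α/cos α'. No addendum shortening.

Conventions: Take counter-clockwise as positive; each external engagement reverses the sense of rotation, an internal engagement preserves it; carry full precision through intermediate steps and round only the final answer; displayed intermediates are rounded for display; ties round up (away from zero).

1.6424

recognized (one external pair, fixed centres): single-mesh tooth geometry, m = 1.665, N1 = 40, N2 = 32
base radii: r_b1 = 31.073207, r_b2 = 24.858566
tip radii: r_a1 = 34.965000, r_a2 = 28.305000
no profile shift: α' = α, a' = a
action lengths: √(r_a1²−r_b1²) = 16.031438, √(r_a2²−r_b2²) = 13.536053
base pitch p_b = π·m·cos α = 4.880968
CR = (16.031438 + 13.536053 − 59.940000·sin 21.07200°)/4.880968 = 1.642423
contact ratio ≈ 1.6424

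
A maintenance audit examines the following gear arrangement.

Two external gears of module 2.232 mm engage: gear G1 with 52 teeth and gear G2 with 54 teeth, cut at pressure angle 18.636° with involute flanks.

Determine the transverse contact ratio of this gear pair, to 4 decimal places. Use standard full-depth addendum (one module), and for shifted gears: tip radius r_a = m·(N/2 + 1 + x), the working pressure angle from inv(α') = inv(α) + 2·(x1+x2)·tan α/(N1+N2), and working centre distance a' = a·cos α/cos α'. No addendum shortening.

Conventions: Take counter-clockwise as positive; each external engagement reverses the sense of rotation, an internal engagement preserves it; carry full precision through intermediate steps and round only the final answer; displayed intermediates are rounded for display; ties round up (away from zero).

1.8434

recognized (one external pair, fixed centres): single-mesh tooth geometry, m = 2.232, N1 = 52, N2 = 54
base radii: r_b1 = 54.989255, r_b2 = 57.104227
tip radii: r_a1 = 60.264000, r_a2 = 62.496000
no profile shift: α' = α, a' = a
action lengths: √(r_a1²−r_b1²) = 24.656267, √(r_a2²−r_b2²) = 25.394041
base pitch p_b = π·m·cos α = 6.644378
CR = (24.656267 + 25.394041 − 118.296000·sin 18.63600°)/6.644378 = 1.843402
contact ratio ≈ 1.8434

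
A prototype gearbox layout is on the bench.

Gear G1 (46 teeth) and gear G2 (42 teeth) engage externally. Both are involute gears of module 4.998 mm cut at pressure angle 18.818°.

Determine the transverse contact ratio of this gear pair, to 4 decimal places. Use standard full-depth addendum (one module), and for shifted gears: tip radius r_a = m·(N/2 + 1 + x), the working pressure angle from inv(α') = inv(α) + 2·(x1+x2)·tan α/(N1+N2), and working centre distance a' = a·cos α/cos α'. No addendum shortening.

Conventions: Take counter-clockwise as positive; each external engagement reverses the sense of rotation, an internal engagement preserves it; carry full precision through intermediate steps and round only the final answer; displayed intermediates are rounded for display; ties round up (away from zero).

class = single-mesh tooth geometry [involute pair 46T × 42T, m = 4.998]
base radii: r_b1 = 108.809475, r_b2 = 99.347782
tip radii: r_a1 = 119.952000, r_a2 = 109.956000
no profile shift: α' = α, a' = a
action lengths: √(r_a1²−r_b1²) = 50.487428, √(r_a2²−r_b2²) = 47.120486
base pitch p_b = π·m·cos α = 14.862393
CR = (50.487428 + 47.120486 − 219.912000·sin 18.81800°)/14.862393 = 1.794625
contact ratio ≈ 1.7946

1.7946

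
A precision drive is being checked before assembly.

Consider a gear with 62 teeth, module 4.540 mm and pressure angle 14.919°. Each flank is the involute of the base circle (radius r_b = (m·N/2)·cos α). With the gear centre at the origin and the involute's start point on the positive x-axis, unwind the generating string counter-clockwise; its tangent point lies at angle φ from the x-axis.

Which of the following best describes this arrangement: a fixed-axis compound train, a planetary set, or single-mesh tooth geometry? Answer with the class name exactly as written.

topology: single-mesh involute geometry — m = 4.540, N = 62
classification: single-mesh tooth geometry

single-mesh tooth geometry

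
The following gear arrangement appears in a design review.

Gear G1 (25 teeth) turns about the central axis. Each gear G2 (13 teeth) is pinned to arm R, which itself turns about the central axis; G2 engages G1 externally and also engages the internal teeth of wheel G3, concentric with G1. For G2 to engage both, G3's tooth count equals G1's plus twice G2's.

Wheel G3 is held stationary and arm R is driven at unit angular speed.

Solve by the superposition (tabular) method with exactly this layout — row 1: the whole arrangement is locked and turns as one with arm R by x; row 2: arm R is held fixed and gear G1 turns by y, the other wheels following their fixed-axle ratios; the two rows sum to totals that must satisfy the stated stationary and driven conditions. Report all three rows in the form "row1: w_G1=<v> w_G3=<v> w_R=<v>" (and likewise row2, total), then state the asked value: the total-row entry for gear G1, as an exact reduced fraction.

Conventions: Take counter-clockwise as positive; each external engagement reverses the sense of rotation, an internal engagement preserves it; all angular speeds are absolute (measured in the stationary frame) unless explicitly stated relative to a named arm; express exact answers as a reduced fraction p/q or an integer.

recognized (axles ride arm R): planetary set, 25/13/51 teeth
row 1: whole set turns with the arm by x
superposition row 2 [arm held]: sun y, ring −(25/51)·y, arm 0
boundary: total ω_ring = x − (25/51)·y = 0 and total ω_arm = x = 1  ⇒  y = 51/25, x = 1
row 2 ring = −(25/51)·51/25 = -1
totals (row 1 + row 2): sun 1 + 51/25 = 76/25, ring 1 + (-1) = 0, arm 1 + 0 = 1
asked cell (total, sun) = 76/25

row1: w_G1=1 w_G3=1 w_R=1
row2: w_G1=51/25 w_G3=-1 w_R=0
total: w_G1=76/25 w_G3=0 w_R=1
asked value: 76/25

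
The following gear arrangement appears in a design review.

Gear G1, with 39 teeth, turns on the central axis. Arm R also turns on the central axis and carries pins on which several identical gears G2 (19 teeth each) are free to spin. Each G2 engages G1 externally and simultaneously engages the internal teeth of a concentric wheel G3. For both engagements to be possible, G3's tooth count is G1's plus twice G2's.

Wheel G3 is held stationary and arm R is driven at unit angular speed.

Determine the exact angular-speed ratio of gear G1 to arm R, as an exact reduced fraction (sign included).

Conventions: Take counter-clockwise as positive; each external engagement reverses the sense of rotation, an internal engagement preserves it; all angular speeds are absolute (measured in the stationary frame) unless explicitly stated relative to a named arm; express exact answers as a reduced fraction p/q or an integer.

recognized (axles ride arm R): planetary set, 39/19/77 teeth
ring teeth: 39 + 2·19 = 77
39(ω_sun−ω_arm) = −77(ω_ring−ω_arm),  ω_ring = 0, ω_arm = 1
ω_sun = 1 − (77/39)(0−1) = 116/39
ω_out/ω_in = 116/39

116/39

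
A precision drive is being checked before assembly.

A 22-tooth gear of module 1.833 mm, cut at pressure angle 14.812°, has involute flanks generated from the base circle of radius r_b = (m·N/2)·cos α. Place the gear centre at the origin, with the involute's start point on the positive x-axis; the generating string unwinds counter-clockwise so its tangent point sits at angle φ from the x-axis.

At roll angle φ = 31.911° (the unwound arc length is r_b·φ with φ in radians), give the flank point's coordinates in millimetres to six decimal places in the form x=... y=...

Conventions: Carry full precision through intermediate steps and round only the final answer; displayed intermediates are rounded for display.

x=22.285853 y=1.088124

topology: single-mesh involute geometry — m = 1.833, N = 22
pitch radius r_p = m·N/2 = 1.833·22/2 = 20.163000
base radius r_b = r_p·cos α = 20.163000·cos 14.812° = 19.492981
roll angle φ = 31.911° = 0.55695202 rad
x = r_b·(cos φ + φ·sin φ) = 22.285853
y = r_b·(sin φ − φ·cos φ) = 1.088124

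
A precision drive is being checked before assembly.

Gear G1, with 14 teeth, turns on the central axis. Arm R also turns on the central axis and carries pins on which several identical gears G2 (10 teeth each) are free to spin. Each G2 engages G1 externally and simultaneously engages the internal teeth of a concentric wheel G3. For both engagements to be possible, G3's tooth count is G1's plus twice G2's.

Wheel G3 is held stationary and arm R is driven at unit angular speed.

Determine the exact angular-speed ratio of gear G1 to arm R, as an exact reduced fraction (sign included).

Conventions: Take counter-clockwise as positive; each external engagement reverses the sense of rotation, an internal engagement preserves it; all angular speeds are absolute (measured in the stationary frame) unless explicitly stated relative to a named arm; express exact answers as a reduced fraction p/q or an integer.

class = planetary set [G3 = 14+2·10 = 34; Willis about the carrier]
ring teeth: 14 + 2·10 = 34
14(ω_sun−ω_arm) = −34(ω_ring−ω_arm),  ω_ring = 0, ω_arm = 1
ω_sun = 1 − (34/14)(0−1) = 24/7
ω_out/ω_in = 24/7

24/7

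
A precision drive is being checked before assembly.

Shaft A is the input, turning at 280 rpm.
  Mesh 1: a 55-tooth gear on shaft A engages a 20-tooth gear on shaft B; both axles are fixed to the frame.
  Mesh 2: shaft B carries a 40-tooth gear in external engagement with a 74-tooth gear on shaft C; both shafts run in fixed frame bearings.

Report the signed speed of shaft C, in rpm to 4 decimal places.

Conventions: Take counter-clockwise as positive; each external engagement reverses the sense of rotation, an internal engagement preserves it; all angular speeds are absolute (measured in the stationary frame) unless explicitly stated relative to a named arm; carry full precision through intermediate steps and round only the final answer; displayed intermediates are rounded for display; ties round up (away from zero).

2-mesh fixed-axis compound train (all bearings frame-fixed)
mesh 1 [55T→20T]: ω = 280.0000×55/20 = 770.0000 rpm, sense flips to −
mesh 2 [40T→74T]: ω = 770.0000×40/74 = 416.2162 rpm, sense flips to +
signed output speed = +416.2162 rpm

+416.2162 rpm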